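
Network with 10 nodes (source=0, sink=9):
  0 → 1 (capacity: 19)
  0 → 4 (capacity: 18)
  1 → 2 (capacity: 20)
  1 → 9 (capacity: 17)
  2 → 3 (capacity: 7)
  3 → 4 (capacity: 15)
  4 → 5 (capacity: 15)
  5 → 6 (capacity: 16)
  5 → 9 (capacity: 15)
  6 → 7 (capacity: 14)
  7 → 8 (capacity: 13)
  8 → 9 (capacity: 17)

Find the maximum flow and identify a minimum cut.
Max flow = 32, Min cut edges: (1,9), (4,5)

Maximum flow: 32
Minimum cut: (1,9), (4,5)
Partition: S = [0, 1, 2, 3, 4], T = [5, 6, 7, 8, 9]

Max-flow min-cut theorem verified: both equal 32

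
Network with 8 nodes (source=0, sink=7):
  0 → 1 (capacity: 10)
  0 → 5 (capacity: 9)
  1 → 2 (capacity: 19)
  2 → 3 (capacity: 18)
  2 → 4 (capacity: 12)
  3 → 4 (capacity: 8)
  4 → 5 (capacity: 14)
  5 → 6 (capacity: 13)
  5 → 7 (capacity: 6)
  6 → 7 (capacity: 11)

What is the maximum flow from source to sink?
Maximum flow = 17

Max flow: 17

Flow assignment:
  0 → 1: 10/10
  0 → 5: 7/9
  1 → 2: 10/19
  2 → 4: 10/12
  4 → 5: 10/14
  5 → 6: 11/13
  5 → 7: 6/6
  6 → 7: 11/11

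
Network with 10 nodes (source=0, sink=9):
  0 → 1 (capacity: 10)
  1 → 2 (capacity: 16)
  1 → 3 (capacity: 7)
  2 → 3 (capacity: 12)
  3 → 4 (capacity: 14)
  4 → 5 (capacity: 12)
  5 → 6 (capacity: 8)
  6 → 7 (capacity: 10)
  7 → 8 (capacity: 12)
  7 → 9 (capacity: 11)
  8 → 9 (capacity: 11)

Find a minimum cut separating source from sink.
Min cut value = 8, edges: (5,6)

Min cut value: 8
Partition: S = [0, 1, 2, 3, 4, 5], T = [6, 7, 8, 9]
Cut edges: (5,6)

By max-flow min-cut theorem, max flow = min cut = 8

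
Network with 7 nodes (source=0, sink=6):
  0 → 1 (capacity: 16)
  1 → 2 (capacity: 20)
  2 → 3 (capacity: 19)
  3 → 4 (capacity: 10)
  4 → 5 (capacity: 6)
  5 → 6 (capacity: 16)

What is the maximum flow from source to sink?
Maximum flow = 6

Max flow: 6

Flow assignment:
  0 → 1: 6/16
  1 → 2: 6/20
  2 → 3: 6/19
  3 → 4: 6/10
  4 → 5: 6/6
  5 → 6: 6/16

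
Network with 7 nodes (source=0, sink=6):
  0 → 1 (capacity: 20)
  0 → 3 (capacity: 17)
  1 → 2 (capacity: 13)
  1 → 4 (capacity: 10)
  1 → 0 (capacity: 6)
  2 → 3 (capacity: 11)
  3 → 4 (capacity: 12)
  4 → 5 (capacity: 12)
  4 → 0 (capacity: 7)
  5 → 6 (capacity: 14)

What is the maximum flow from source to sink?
Maximum flow = 12

Max flow: 12

Flow assignment:
  0 → 1: 17/20
  0 → 3: 2/17
  1 → 2: 10/13
  1 → 4: 7/10
  2 → 3: 10/11
  3 → 4: 12/12
  4 → 5: 12/12
  4 → 0: 7/7
  5 → 6: 12/14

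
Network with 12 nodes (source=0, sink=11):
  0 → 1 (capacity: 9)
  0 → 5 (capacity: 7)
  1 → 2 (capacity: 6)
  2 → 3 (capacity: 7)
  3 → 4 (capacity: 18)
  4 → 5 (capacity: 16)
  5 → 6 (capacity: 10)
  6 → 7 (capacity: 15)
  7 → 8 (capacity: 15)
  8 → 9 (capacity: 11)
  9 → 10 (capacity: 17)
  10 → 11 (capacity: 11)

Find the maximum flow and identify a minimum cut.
Max flow = 10, Min cut edges: (5,6)

Maximum flow: 10
Minimum cut: (5,6)
Partition: S = [0, 1, 2, 3, 4, 5], T = [6, 7, 8, 9, 10, 11]

Max-flow min-cut theorem verified: both equal 10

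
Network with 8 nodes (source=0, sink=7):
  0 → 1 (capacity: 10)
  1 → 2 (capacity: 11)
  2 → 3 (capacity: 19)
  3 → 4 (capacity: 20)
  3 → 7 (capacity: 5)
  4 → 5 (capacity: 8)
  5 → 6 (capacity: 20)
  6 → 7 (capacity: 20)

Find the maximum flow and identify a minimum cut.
Max flow = 10, Min cut edges: (0,1)

Maximum flow: 10
Minimum cut: (0,1)
Partition: S = [0], T = [1, 2, 3, 4, 5, 6, 7]

Max-flow min-cut theorem verified: both equal 10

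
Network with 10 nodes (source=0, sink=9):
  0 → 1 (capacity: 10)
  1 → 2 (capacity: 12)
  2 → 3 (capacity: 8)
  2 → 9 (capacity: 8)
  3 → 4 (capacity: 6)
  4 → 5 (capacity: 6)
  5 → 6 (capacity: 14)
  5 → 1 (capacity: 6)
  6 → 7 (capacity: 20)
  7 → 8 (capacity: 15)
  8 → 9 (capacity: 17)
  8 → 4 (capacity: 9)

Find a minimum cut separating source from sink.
Min cut value = 10, edges: (0,1)

Min cut value: 10
Partition: S = [0], T = [1, 2, 3, 4, 5, 6, 7, 8, 9]
Cut edges: (0,1)

By max-flow min-cut theorem, max flow = min cut = 10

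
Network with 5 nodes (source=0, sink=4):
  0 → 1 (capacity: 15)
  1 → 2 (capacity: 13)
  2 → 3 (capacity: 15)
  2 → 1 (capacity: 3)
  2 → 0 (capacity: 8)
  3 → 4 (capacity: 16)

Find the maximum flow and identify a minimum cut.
Max flow = 13, Min cut edges: (1,2)

Maximum flow: 13
Minimum cut: (1,2)
Partition: S = [0, 1], T = [2, 3, 4]

Max-flow min-cut theorem verified: both equal 13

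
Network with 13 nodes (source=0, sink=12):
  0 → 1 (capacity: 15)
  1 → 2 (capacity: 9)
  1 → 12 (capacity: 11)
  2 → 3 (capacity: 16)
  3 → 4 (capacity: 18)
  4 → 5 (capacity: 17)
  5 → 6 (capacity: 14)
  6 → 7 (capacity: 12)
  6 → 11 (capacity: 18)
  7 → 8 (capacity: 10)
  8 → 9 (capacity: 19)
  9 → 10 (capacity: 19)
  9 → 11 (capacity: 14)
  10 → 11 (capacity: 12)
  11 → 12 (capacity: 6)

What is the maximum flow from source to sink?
Maximum flow = 15

Max flow: 15

Flow assignment:
  0 → 1: 15/15
  1 → 2: 4/9
  1 → 12: 11/11
  2 → 3: 4/16
  3 → 4: 4/18
  4 → 5: 4/17
  5 → 6: 4/14
  6 → 11: 4/18
  11 → 12: 4/6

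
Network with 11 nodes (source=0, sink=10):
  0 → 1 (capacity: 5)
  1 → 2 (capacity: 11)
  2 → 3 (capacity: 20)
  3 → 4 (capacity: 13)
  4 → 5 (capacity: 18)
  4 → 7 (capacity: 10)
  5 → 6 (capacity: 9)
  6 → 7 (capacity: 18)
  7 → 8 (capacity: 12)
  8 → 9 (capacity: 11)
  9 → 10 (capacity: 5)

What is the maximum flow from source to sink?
Maximum flow = 5

Max flow: 5

Flow assignment:
  0 → 1: 5/5
  1 → 2: 5/11
  2 → 3: 5/20
  3 → 4: 5/13
  4 → 7: 5/10
  7 → 8: 5/12
  8 → 9: 5/11
  9 → 10: 5/5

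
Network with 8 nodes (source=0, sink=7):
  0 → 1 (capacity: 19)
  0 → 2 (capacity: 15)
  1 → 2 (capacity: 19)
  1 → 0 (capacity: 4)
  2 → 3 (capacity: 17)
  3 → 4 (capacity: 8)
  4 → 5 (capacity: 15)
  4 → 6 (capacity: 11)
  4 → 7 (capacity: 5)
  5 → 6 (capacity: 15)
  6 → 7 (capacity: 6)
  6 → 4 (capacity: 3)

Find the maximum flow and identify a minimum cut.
Max flow = 8, Min cut edges: (3,4)

Maximum flow: 8
Minimum cut: (3,4)
Partition: S = [0, 1, 2, 3], T = [4, 5, 6, 7]

Max-flow min-cut theorem verified: both equal 8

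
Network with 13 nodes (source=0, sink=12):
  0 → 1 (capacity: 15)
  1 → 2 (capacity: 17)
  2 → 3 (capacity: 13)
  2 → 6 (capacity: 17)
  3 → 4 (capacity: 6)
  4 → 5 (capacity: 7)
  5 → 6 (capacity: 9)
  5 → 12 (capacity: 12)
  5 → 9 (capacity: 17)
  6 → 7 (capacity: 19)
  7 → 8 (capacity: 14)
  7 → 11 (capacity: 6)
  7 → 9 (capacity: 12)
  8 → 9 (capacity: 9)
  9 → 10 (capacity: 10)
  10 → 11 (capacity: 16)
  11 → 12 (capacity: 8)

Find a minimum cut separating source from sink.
Min cut value = 14, edges: (3,4), (11,12)

Min cut value: 14
Partition: S = [0, 1, 2, 3, 6, 7, 8, 9, 10, 11], T = [4, 5, 12]
Cut edges: (3,4), (11,12)

By max-flow min-cut theorem, max flow = min cut = 14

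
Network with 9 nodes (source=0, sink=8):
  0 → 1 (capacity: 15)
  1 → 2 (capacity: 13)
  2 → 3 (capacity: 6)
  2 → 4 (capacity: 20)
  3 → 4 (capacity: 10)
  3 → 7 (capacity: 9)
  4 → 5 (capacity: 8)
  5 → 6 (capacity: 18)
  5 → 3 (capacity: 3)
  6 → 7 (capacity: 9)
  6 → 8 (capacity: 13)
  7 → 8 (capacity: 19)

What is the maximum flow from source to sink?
Maximum flow = 13

Max flow: 13

Flow assignment:
  0 → 1: 13/15
  1 → 2: 13/13
  2 → 3: 6/6
  2 → 4: 7/20
  3 → 7: 6/9
  4 → 5: 7/8
  5 → 6: 7/18
  6 → 8: 7/13
  7 → 8: 6/19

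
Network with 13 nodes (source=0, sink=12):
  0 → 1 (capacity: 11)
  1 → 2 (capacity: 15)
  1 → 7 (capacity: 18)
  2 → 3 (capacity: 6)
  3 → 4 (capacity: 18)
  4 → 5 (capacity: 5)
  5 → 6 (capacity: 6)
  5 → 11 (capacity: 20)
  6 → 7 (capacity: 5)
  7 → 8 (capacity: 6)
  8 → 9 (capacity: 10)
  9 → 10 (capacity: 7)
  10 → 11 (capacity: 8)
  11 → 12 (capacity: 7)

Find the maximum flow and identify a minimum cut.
Max flow = 7, Min cut edges: (11,12)

Maximum flow: 7
Minimum cut: (11,12)
Partition: S = [0, 1, 2, 3, 4, 5, 6, 7, 8, 9, 10, 11], T = [12]

Max-flow min-cut theorem verified: both equal 7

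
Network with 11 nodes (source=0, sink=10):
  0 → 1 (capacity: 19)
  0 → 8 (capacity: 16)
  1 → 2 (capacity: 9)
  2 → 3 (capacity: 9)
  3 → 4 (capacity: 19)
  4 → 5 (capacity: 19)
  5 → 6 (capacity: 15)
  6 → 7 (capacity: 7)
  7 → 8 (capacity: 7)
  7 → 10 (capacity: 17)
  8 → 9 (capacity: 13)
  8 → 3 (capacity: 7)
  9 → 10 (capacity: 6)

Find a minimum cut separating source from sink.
Min cut value = 13, edges: (6,7), (9,10)

Min cut value: 13
Partition: S = [0, 1, 2, 3, 4, 5, 6, 8, 9], T = [7, 10]
Cut edges: (6,7), (9,10)

By max-flow min-cut theorem, max flow = min cut = 13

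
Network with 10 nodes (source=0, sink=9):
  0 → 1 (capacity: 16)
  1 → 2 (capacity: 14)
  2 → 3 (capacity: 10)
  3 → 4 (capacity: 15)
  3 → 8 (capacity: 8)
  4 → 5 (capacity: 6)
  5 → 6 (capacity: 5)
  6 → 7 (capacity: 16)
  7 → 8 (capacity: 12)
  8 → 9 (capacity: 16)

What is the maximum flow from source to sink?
Maximum flow = 10

Max flow: 10

Flow assignment:
  0 → 1: 10/16
  1 → 2: 10/14
  2 → 3: 10/10
  3 → 4: 2/15
  3 → 8: 8/8
  4 → 5: 2/6
  5 → 6: 2/5
  6 → 7: 2/16
  7 → 8: 2/12
  8 → 9: 10/16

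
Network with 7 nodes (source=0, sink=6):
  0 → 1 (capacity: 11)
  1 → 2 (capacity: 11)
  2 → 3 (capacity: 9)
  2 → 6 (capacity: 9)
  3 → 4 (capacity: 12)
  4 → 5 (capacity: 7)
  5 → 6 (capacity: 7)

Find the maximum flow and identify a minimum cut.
Max flow = 11, Min cut edges: (1,2)

Maximum flow: 11
Minimum cut: (1,2)
Partition: S = [0, 1], T = [2, 3, 4, 5, 6]

Max-flow min-cut theorem verified: both equal 11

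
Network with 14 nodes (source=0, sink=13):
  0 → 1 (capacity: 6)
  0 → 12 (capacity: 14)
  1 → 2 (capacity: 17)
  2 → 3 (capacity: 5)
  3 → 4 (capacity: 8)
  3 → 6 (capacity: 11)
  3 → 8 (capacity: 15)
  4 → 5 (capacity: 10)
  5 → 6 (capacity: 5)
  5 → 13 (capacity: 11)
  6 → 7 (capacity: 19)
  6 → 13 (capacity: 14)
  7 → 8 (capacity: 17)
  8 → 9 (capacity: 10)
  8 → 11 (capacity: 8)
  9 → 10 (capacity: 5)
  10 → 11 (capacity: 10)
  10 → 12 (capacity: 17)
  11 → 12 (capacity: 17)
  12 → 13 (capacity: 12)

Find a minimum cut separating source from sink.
Min cut value = 17, edges: (2,3), (12,13)

Min cut value: 17
Partition: S = [0, 1, 2, 7, 8, 9, 10, 11, 12], T = [3, 4, 5, 6, 13]
Cut edges: (2,3), (12,13)

By max-flow min-cut theorem, max flow = min cut = 17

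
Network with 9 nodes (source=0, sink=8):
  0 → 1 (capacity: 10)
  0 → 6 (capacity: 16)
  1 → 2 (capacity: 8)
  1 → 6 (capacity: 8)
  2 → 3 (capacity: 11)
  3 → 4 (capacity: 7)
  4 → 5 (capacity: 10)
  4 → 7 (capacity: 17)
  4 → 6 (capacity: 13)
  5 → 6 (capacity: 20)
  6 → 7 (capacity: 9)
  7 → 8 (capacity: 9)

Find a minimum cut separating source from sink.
Min cut value = 9, edges: (7,8)

Min cut value: 9
Partition: S = [0, 1, 2, 3, 4, 5, 6, 7], T = [8]
Cut edges: (7,8)

By max-flow min-cut theorem, max flow = min cut = 9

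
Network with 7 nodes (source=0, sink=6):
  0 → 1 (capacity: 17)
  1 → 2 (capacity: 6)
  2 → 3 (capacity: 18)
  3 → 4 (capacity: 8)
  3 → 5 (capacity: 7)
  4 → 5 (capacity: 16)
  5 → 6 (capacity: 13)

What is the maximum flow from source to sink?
Maximum flow = 6

Max flow: 6

Flow assignment:
  0 → 1: 6/17
  1 → 2: 6/6
  2 → 3: 6/18
  3 → 5: 6/7
  5 → 6: 6/13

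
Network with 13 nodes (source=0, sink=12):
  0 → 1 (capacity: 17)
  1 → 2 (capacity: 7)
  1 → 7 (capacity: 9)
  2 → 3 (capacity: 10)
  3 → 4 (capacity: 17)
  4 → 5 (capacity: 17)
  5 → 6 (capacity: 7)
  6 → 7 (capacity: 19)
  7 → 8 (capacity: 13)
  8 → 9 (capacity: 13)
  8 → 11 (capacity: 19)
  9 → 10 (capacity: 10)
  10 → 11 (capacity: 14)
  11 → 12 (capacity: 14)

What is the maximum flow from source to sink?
Maximum flow = 13

Max flow: 13

Flow assignment:
  0 → 1: 13/17
  1 → 2: 7/7
  1 → 7: 6/9
  2 → 3: 7/10
  3 → 4: 7/17
  4 → 5: 7/17
  5 → 6: 7/7
  6 → 7: 7/19
  7 → 8: 13/13
  8 → 11: 13/19
  11 → 12: 13/14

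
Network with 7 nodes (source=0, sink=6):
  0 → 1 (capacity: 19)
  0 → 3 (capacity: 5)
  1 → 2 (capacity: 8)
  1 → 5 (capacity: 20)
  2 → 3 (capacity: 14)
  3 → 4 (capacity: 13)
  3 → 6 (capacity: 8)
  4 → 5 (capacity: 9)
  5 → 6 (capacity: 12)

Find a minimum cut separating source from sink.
Min cut value = 20, edges: (3,6), (5,6)

Min cut value: 20
Partition: S = [0, 1, 2, 3, 4, 5], T = [6]
Cut edges: (3,6), (5,6)

By max-flow min-cut theorem, max flow = min cut = 20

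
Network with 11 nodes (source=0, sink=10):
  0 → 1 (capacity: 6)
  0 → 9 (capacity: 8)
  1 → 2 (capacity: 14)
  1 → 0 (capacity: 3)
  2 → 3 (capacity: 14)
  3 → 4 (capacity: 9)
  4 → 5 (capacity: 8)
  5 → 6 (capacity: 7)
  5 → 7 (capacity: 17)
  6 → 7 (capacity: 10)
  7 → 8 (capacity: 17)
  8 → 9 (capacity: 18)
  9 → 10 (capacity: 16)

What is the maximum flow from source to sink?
Maximum flow = 14

Max flow: 14

Flow assignment:
  0 → 1: 6/6
  0 → 9: 8/8
  1 → 2: 6/14
  2 → 3: 6/14
  3 → 4: 6/9
  4 → 5: 6/8
  5 → 7: 6/17
  7 → 8: 6/17
  8 → 9: 6/18
  9 → 10: 14/16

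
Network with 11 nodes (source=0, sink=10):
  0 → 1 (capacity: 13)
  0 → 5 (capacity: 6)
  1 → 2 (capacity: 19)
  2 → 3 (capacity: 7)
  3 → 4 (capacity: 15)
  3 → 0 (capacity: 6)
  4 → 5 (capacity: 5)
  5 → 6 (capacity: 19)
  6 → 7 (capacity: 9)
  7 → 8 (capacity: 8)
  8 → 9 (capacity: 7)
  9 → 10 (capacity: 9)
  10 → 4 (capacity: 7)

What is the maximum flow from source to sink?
Maximum flow = 7

Max flow: 7

Flow assignment:
  0 → 1: 7/13
  0 → 5: 2/6
  1 → 2: 7/19
  2 → 3: 7/7
  3 → 4: 5/15
  3 → 0: 2/6
  4 → 5: 5/5
  5 → 6: 7/19
  6 → 7: 7/9
  7 → 8: 7/8
  8 → 9: 7/7
  9 → 10: 7/9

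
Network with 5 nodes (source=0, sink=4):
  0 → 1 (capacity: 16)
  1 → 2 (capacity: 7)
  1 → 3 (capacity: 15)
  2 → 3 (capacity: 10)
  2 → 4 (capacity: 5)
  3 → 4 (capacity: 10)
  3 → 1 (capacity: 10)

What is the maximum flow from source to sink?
Maximum flow = 15

Max flow: 15

Flow assignment:
  0 → 1: 15/16
  1 → 2: 7/7
  1 → 3: 8/15
  2 → 3: 2/10
  2 → 4: 5/5
  3 → 4: 10/10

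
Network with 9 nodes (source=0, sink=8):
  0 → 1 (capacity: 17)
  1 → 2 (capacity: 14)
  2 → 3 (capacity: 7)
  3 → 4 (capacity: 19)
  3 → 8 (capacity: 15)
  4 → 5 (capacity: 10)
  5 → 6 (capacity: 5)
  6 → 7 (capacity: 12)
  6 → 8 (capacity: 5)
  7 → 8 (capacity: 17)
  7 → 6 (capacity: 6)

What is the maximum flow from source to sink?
Maximum flow = 7

Max flow: 7

Flow assignment:
  0 → 1: 7/17
  1 → 2: 7/14
  2 → 3: 7/7
  3 → 8: 7/15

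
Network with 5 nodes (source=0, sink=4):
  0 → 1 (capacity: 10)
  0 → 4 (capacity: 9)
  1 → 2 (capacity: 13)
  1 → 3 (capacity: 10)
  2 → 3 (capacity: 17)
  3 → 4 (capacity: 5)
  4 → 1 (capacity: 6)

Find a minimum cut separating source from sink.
Min cut value = 14, edges: (0,4), (3,4)

Min cut value: 14
Partition: S = [0, 1, 2, 3], T = [4]
Cut edges: (0,4), (3,4)

By max-flow min-cut theorem, max flow = min cut = 14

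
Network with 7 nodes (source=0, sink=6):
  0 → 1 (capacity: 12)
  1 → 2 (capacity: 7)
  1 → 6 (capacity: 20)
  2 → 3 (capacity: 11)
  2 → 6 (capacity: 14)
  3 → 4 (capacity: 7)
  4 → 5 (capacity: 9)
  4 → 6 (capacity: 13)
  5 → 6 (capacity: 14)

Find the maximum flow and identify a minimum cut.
Max flow = 12, Min cut edges: (0,1)

Maximum flow: 12
Minimum cut: (0,1)
Partition: S = [0], T = [1, 2, 3, 4, 5, 6]

Max-flow min-cut theorem verified: both equal 12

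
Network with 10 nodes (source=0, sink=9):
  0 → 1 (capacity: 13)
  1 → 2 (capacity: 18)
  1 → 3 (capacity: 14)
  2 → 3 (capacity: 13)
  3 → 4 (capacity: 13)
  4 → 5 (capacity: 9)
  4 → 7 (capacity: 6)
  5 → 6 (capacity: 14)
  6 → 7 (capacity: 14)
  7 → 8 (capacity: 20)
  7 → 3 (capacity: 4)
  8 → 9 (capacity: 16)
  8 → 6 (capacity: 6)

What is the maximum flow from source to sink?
Maximum flow = 13

Max flow: 13

Flow assignment:
  0 → 1: 13/13
  1 → 3: 13/14
  3 → 4: 13/13
  4 → 5: 7/9
  4 → 7: 6/6
  5 → 6: 7/14
  6 → 7: 7/14
  7 → 8: 13/20
  8 → 9: 13/16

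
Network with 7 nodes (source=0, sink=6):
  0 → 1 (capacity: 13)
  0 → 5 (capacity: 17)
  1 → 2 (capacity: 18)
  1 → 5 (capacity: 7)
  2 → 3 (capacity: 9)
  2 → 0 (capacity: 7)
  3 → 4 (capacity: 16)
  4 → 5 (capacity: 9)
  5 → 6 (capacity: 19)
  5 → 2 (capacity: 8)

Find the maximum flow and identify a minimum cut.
Max flow = 19, Min cut edges: (5,6)

Maximum flow: 19
Minimum cut: (5,6)
Partition: S = [0, 1, 2, 3, 4, 5], T = [6]

Max-flow min-cut theorem verified: both equal 19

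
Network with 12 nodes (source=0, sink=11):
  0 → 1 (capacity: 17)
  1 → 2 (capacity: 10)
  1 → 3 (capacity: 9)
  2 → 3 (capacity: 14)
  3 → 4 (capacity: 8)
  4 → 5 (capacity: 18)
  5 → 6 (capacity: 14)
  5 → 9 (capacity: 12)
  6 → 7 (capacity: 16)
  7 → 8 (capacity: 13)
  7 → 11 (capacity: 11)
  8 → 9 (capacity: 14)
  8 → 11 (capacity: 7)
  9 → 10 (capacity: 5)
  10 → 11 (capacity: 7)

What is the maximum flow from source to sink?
Maximum flow = 8

Max flow: 8

Flow assignment:
  0 → 1: 8/17
  1 → 3: 8/9
  3 → 4: 8/8
  4 → 5: 8/18
  5 → 6: 8/14
  6 → 7: 8/16
  7 → 11: 8/11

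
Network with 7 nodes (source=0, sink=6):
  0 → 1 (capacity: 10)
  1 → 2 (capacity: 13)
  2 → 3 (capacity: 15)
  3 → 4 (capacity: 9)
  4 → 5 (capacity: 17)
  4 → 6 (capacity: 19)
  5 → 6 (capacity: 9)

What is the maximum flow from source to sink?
Maximum flow = 9

Max flow: 9

Flow assignment:
  0 → 1: 9/10
  1 → 2: 9/13
  2 → 3: 9/15
  3 → 4: 9/9
  4 → 6: 9/19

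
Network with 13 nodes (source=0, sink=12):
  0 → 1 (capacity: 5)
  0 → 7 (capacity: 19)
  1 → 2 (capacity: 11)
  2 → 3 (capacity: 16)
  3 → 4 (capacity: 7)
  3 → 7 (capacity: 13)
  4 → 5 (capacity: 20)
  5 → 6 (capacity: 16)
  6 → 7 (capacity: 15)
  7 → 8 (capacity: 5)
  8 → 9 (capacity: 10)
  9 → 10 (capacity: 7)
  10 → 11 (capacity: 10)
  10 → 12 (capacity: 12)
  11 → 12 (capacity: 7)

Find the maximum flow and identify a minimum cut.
Max flow = 5, Min cut edges: (7,8)

Maximum flow: 5
Minimum cut: (7,8)
Partition: S = [0, 1, 2, 3, 4, 5, 6, 7], T = [8, 9, 10, 11, 12]

Max-flow min-cut theorem verified: both equal 5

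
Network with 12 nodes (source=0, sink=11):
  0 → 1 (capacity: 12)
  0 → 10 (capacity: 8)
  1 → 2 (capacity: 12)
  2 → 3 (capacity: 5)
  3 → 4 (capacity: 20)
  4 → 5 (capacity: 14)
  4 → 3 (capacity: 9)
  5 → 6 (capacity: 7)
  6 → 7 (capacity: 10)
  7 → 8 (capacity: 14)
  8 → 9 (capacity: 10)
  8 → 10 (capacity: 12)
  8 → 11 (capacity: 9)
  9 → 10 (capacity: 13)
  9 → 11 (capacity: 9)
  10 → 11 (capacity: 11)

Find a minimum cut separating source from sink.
Min cut value = 13, edges: (0,10), (2,3)

Min cut value: 13
Partition: S = [0, 1, 2], T = [3, 4, 5, 6, 7, 8, 9, 10, 11]
Cut edges: (0,10), (2,3)

By max-flow min-cut theorem, max flow = min cut = 13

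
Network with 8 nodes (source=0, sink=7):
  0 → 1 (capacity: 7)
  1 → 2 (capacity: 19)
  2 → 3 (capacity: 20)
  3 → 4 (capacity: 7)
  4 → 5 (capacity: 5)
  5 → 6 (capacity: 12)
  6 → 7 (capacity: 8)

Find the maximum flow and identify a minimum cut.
Max flow = 5, Min cut edges: (4,5)

Maximum flow: 5
Minimum cut: (4,5)
Partition: S = [0, 1, 2, 3, 4], T = [5, 6, 7]

Max-flow min-cut theorem verified: both equal 5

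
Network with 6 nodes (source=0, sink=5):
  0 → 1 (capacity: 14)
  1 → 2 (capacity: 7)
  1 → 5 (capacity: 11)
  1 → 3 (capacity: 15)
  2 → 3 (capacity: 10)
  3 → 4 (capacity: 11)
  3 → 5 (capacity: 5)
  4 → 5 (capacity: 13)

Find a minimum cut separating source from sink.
Min cut value = 14, edges: (0,1)

Min cut value: 14
Partition: S = [0], T = [1, 2, 3, 4, 5]
Cut edges: (0,1)

By max-flow min-cut theorem, max flow = min cut = 14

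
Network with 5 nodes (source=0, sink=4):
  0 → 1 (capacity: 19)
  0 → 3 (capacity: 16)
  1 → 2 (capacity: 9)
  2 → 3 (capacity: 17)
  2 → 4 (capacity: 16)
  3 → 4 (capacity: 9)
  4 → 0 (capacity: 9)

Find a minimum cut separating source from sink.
Min cut value = 18, edges: (1,2), (3,4)

Min cut value: 18
Partition: S = [0, 1, 3], T = [2, 4]
Cut edges: (1,2), (3,4)

By max-flow min-cut theorem, max flow = min cut = 18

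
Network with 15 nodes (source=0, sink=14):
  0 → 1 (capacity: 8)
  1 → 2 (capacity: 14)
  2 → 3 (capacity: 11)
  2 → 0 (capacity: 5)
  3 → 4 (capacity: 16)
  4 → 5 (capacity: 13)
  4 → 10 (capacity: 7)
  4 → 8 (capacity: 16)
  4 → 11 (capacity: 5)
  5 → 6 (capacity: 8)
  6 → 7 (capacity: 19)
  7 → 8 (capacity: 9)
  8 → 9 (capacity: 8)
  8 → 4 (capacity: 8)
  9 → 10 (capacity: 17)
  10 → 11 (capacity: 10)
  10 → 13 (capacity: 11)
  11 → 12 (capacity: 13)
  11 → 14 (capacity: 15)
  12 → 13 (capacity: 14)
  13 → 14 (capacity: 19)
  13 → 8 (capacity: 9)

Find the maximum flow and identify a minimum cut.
Max flow = 8, Min cut edges: (0,1)

Maximum flow: 8
Minimum cut: (0,1)
Partition: S = [0], T = [1, 2, 3, 4, 5, 6, 7, 8, 9, 10, 11, 12, 13, 14]

Max-flow min-cut theorem verified: both equal 8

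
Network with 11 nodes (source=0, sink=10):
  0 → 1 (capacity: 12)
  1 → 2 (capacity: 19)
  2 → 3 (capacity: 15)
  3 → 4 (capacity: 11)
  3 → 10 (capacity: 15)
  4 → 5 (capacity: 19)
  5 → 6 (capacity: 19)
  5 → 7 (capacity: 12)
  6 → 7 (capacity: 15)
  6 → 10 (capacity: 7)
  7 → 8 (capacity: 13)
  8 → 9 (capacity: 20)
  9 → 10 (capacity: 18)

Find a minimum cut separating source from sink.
Min cut value = 12, edges: (0,1)

Min cut value: 12
Partition: S = [0], T = [1, 2, 3, 4, 5, 6, 7, 8, 9, 10]
Cut edges: (0,1)

By max-flow min-cut theorem, max flow = min cut = 12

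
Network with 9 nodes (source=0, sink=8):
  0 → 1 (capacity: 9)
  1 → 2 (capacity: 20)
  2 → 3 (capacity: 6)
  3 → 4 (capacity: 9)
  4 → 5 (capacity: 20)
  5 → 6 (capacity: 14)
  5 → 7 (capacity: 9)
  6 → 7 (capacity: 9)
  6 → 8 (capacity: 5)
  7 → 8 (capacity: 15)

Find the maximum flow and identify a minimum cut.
Max flow = 6, Min cut edges: (2,3)

Maximum flow: 6
Minimum cut: (2,3)
Partition: S = [0, 1, 2], T = [3, 4, 5, 6, 7, 8]

Max-flow min-cut theorem verified: both equal 6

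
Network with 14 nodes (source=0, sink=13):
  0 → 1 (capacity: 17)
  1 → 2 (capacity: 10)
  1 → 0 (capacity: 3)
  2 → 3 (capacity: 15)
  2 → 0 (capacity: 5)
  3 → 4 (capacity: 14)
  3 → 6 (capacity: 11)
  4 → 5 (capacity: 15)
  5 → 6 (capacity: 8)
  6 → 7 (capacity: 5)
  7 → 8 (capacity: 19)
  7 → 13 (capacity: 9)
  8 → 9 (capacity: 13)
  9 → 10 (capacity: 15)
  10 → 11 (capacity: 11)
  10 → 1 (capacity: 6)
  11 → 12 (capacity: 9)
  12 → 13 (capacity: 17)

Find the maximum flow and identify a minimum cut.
Max flow = 5, Min cut edges: (6,7)

Maximum flow: 5
Minimum cut: (6,7)
Partition: S = [0, 1, 2, 3, 4, 5, 6], T = [7, 8, 9, 10, 11, 12, 13]

Max-flow min-cut theorem verified: both equal 5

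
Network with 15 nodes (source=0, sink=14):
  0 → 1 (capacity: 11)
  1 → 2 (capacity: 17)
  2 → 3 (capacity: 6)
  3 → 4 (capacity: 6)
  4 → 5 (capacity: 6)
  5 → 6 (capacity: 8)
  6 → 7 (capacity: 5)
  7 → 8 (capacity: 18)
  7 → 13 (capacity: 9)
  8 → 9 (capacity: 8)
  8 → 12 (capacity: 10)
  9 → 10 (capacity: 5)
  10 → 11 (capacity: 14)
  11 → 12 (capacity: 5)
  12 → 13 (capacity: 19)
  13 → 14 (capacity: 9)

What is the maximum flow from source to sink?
Maximum flow = 5

Max flow: 5

Flow assignment:
  0 → 1: 5/11
  1 → 2: 5/17
  2 → 3: 5/6
  3 → 4: 5/6
  4 → 5: 5/6
  5 → 6: 5/8
  6 → 7: 5/5
  7 → 13: 5/9
  13 → 14: 5/9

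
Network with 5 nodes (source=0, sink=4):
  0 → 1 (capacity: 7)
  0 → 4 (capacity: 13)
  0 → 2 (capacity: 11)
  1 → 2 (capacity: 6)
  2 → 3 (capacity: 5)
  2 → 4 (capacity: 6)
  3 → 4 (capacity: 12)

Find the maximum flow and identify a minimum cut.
Max flow = 24, Min cut edges: (0,4), (2,3), (2,4)

Maximum flow: 24
Minimum cut: (0,4), (2,3), (2,4)
Partition: S = [0, 1, 2], T = [3, 4]

Max-flow min-cut theorem verified: both equal 24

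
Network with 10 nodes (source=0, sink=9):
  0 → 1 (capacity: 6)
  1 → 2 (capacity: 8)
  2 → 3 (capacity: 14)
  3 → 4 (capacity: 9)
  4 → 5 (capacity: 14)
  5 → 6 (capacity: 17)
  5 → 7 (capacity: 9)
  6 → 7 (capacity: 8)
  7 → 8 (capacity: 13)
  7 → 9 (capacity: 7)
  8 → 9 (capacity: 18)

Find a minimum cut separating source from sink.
Min cut value = 6, edges: (0,1)

Min cut value: 6
Partition: S = [0], T = [1, 2, 3, 4, 5, 6, 7, 8, 9]
Cut edges: (0,1)

By max-flow min-cut theorem, max flow = min cut = 6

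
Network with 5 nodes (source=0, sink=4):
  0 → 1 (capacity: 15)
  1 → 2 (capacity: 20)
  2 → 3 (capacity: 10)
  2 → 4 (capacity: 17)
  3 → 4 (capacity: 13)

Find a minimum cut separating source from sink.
Min cut value = 15, edges: (0,1)

Min cut value: 15
Partition: S = [0], T = [1, 2, 3, 4]
Cut edges: (0,1)

By max-flow min-cut theorem, max flow = min cut = 15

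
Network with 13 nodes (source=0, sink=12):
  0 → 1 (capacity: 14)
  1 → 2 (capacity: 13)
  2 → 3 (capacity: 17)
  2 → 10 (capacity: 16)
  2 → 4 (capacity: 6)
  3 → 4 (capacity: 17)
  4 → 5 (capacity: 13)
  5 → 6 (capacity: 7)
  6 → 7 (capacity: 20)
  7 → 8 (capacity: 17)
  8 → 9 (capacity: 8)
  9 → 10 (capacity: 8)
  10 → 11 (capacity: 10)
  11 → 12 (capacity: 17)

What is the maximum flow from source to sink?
Maximum flow = 10

Max flow: 10

Flow assignment:
  0 → 1: 10/14
  1 → 2: 10/13
  2 → 10: 10/16
  10 → 11: 10/10
  11 → 12: 10/17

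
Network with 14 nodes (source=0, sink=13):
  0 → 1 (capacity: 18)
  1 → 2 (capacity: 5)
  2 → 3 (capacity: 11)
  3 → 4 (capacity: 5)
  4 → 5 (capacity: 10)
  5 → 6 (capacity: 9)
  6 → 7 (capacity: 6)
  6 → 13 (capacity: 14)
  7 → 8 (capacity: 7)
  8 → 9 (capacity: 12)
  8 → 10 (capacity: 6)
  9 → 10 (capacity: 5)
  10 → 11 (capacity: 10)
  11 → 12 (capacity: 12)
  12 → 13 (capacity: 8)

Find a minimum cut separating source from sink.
Min cut value = 5, edges: (3,4)

Min cut value: 5
Partition: S = [0, 1, 2, 3], T = [4, 5, 6, 7, 8, 9, 10, 11, 12, 13]
Cut edges: (3,4)

By max-flow min-cut theorem, max flow = min cut = 5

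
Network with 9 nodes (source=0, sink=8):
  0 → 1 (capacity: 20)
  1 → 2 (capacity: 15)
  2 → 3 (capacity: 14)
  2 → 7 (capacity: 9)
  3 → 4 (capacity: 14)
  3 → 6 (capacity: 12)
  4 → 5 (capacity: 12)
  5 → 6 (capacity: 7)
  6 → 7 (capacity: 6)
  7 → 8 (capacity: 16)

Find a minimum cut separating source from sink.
Min cut value = 15, edges: (2,7), (6,7)

Min cut value: 15
Partition: S = [0, 1, 2, 3, 4, 5, 6], T = [7, 8]
Cut edges: (2,7), (6,7)

By max-flow min-cut theorem, max flow = min cut = 15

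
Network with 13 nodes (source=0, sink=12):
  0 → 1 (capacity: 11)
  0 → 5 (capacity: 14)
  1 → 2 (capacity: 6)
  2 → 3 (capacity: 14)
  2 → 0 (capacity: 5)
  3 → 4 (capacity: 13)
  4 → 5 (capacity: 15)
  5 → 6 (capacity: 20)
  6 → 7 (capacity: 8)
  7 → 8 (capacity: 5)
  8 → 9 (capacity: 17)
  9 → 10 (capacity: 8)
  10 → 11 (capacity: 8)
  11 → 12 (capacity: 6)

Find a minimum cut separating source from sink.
Min cut value = 5, edges: (7,8)

Min cut value: 5
Partition: S = [0, 1, 2, 3, 4, 5, 6, 7], T = [8, 9, 10, 11, 12]
Cut edges: (7,8)

By max-flow min-cut theorem, max flow = min cut = 5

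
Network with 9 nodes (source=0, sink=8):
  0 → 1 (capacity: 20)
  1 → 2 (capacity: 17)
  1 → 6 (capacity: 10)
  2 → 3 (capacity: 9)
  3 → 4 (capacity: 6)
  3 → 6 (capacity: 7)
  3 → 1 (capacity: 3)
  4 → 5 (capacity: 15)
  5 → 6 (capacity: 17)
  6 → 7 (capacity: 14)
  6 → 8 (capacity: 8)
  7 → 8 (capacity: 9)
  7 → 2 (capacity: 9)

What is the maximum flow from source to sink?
Maximum flow = 17

Max flow: 17

Flow assignment:
  0 → 1: 17/20
  1 → 2: 9/17
  1 → 6: 8/10
  2 → 3: 9/9
  3 → 4: 2/6
  3 → 6: 7/7
  4 → 5: 2/15
  5 → 6: 2/17
  6 → 7: 9/14
  6 → 8: 8/8
  7 → 8: 9/9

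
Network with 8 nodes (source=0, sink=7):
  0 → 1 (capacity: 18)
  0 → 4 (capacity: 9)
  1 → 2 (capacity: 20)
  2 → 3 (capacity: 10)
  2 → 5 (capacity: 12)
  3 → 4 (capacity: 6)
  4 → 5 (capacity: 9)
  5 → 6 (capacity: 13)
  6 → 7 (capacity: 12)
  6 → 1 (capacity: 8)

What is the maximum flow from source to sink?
Maximum flow = 12

Max flow: 12

Flow assignment:
  0 → 1: 12/18
  1 → 2: 13/20
  2 → 3: 1/10
  2 → 5: 12/12
  3 → 4: 1/6
  4 → 5: 1/9
  5 → 6: 13/13
  6 → 7: 12/12
  6 → 1: 1/8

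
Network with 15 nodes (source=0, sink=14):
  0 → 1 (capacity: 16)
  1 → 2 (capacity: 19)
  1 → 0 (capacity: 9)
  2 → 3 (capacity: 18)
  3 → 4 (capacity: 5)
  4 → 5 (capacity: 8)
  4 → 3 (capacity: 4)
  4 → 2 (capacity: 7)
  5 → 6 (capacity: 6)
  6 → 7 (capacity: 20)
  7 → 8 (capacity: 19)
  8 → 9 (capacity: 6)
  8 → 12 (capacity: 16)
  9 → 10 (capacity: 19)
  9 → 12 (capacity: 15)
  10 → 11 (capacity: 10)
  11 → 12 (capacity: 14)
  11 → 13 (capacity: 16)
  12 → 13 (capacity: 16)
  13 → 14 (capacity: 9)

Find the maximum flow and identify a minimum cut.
Max flow = 5, Min cut edges: (3,4)

Maximum flow: 5
Minimum cut: (3,4)
Partition: S = [0, 1, 2, 3], T = [4, 5, 6, 7, 8, 9, 10, 11, 12, 13, 14]

Max-flow min-cut theorem verified: both equal 5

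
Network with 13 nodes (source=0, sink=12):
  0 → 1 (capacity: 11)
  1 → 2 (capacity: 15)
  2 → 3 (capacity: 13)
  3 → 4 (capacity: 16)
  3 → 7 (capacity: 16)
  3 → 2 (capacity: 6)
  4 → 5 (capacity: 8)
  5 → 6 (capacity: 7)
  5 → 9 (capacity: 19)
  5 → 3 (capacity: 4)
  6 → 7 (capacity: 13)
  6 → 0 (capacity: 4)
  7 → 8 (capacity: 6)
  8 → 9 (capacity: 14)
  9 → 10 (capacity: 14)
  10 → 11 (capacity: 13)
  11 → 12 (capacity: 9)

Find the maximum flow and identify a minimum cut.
Max flow = 9, Min cut edges: (11,12)

Maximum flow: 9
Minimum cut: (11,12)
Partition: S = [0, 1, 2, 3, 4, 5, 6, 7, 8, 9, 10, 11], T = [12]

Max-flow min-cut theorem verified: both equal 9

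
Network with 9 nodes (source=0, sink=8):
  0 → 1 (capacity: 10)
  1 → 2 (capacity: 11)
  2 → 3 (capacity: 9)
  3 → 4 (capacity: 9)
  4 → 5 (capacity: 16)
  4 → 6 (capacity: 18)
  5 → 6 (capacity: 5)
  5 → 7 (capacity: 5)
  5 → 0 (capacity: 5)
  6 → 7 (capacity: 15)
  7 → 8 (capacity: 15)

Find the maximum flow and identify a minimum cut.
Max flow = 9, Min cut edges: (3,4)

Maximum flow: 9
Minimum cut: (3,4)
Partition: S = [0, 1, 2, 3], T = [4, 5, 6, 7, 8]

Max-flow min-cut theorem verified: both equal 9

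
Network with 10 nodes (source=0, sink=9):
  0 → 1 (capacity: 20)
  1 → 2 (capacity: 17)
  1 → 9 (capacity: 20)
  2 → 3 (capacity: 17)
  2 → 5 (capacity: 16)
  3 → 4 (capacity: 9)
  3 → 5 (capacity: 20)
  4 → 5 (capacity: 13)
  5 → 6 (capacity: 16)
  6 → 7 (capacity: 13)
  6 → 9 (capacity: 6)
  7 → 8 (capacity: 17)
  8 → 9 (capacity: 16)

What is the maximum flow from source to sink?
Maximum flow = 20

Max flow: 20

Flow assignment:
  0 → 1: 20/20
  1 → 9: 20/20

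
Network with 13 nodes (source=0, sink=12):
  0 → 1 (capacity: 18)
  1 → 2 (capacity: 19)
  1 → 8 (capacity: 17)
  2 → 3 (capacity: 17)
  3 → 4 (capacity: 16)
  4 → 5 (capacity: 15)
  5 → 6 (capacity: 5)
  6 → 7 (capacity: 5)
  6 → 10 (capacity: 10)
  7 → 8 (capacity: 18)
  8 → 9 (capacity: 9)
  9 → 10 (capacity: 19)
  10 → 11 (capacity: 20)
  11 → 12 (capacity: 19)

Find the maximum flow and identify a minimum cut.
Max flow = 14, Min cut edges: (5,6), (8,9)

Maximum flow: 14
Minimum cut: (5,6), (8,9)
Partition: S = [0, 1, 2, 3, 4, 5, 7, 8], T = [6, 9, 10, 11, 12]

Max-flow min-cut theorem verified: both equal 14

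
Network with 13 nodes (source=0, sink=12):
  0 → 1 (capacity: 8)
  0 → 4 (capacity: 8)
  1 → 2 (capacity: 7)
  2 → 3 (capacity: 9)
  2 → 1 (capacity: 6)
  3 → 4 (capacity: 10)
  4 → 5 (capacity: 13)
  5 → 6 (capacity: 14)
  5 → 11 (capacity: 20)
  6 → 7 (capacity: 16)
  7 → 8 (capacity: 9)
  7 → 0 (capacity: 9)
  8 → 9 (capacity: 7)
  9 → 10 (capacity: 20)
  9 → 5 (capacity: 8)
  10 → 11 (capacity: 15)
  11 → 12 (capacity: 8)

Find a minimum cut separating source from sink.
Min cut value = 8, edges: (11,12)

Min cut value: 8
Partition: S = [0, 1, 2, 3, 4, 5, 6, 7, 8, 9, 10, 11], T = [12]
Cut edges: (11,12)

By max-flow min-cut theorem, max flow = min cut = 8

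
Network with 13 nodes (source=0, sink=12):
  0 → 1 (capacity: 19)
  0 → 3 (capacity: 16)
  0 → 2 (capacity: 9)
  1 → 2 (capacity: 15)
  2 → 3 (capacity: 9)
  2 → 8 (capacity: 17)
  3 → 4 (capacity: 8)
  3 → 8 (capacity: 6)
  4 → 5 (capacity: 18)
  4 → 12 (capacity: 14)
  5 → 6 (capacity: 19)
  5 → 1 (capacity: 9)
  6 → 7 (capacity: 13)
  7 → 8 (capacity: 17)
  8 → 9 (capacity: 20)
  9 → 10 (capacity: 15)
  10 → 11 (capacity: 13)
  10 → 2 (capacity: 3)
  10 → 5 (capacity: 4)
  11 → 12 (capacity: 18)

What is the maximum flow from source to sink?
Maximum flow = 21

Max flow: 21

Flow assignment:
  0 → 1: 15/19
  0 → 2: 6/9
  1 → 2: 15/15
  2 → 3: 8/9
  2 → 8: 13/17
  3 → 4: 8/8
  4 → 12: 8/14
  8 → 9: 13/20
  9 → 10: 13/15
  10 → 11: 13/13
  11 → 12: 13/18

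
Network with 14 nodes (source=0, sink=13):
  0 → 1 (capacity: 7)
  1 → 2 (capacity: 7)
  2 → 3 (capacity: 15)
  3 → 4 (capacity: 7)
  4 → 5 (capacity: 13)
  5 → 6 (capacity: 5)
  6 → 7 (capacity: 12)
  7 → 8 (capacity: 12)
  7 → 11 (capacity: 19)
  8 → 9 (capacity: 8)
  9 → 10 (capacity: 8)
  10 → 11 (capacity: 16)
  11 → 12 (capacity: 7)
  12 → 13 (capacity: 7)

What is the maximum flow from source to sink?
Maximum flow = 5

Max flow: 5

Flow assignment:
  0 → 1: 5/7
  1 → 2: 5/7
  2 → 3: 5/15
  3 → 4: 5/7
  4 → 5: 5/13
  5 → 6: 5/5
  6 → 7: 5/12
  7 → 11: 5/19
  11 → 12: 5/7
  12 → 13: 5/7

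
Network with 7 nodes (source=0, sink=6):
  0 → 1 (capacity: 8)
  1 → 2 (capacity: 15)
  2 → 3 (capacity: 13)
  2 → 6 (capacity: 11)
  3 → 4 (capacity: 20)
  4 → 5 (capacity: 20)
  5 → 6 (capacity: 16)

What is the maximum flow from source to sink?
Maximum flow = 8

Max flow: 8

Flow assignment:
  0 → 1: 8/8
  1 → 2: 8/15
  2 → 6: 8/11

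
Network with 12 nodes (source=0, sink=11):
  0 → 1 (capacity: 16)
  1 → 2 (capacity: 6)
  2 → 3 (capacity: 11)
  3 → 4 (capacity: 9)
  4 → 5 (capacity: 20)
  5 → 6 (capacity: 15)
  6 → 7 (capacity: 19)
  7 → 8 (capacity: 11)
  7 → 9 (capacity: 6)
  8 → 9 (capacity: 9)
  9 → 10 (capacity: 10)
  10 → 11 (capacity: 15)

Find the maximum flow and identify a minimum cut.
Max flow = 6, Min cut edges: (1,2)

Maximum flow: 6
Minimum cut: (1,2)
Partition: S = [0, 1], T = [2, 3, 4, 5, 6, 7, 8, 9, 10, 11]

Max-flow min-cut theorem verified: both equal 6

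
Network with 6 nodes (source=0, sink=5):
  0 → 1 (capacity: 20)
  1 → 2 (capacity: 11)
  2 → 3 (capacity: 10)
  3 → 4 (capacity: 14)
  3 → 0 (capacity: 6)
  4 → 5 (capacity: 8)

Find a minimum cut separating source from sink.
Min cut value = 8, edges: (4,5)

Min cut value: 8
Partition: S = [0, 1, 2, 3, 4], T = [5]
Cut edges: (4,5)

By max-flow min-cut theorem, max flow = min cut = 8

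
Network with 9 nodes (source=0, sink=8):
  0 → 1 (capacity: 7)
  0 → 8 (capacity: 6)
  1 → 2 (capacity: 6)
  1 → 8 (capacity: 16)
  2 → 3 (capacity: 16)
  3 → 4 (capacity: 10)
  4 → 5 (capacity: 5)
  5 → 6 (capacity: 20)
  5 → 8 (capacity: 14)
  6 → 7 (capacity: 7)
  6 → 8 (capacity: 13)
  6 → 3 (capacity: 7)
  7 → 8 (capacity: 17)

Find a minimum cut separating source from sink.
Min cut value = 13, edges: (0,1), (0,8)

Min cut value: 13
Partition: S = [0], T = [1, 2, 3, 4, 5, 6, 7, 8]
Cut edges: (0,1), (0,8)

By max-flow min-cut theorem, max flow = min cut = 13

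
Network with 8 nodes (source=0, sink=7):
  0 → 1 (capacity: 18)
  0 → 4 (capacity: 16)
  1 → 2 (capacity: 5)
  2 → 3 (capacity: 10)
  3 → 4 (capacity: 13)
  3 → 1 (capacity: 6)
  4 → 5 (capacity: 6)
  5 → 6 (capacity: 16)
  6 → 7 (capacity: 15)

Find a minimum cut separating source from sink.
Min cut value = 6, edges: (4,5)

Min cut value: 6
Partition: S = [0, 1, 2, 3, 4], T = [5, 6, 7]
Cut edges: (4,5)

By max-flow min-cut theorem, max flow = min cut = 6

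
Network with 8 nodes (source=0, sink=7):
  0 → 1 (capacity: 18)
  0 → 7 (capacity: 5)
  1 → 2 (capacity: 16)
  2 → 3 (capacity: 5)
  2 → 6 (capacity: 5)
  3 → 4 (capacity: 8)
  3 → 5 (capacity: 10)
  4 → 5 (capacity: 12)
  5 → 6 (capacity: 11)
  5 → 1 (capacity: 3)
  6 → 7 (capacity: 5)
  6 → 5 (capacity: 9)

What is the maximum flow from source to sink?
Maximum flow = 10

Max flow: 10

Flow assignment:
  0 → 1: 5/18
  0 → 7: 5/5
  1 → 2: 8/16
  2 → 3: 3/5
  2 → 6: 5/5
  3 → 5: 3/10
  5 → 1: 3/3
  6 → 7: 5/5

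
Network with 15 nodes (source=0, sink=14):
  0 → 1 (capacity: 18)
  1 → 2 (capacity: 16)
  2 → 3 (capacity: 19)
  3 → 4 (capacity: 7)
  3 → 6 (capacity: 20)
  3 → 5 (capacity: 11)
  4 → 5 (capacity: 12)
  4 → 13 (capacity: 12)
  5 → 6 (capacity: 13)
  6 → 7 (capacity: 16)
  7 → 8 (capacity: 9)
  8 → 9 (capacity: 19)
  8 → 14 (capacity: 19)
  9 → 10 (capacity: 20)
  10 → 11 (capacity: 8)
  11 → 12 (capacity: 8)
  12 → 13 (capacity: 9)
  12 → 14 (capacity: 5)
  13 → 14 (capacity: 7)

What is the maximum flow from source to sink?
Maximum flow = 16

Max flow: 16

Flow assignment:
  0 → 1: 16/18
  1 → 2: 16/16
  2 → 3: 16/19
  3 → 4: 7/7
  3 → 6: 9/20
  4 → 13: 7/12
  6 → 7: 9/16
  7 → 8: 9/9
  8 → 14: 9/19
  13 → 14: 7/7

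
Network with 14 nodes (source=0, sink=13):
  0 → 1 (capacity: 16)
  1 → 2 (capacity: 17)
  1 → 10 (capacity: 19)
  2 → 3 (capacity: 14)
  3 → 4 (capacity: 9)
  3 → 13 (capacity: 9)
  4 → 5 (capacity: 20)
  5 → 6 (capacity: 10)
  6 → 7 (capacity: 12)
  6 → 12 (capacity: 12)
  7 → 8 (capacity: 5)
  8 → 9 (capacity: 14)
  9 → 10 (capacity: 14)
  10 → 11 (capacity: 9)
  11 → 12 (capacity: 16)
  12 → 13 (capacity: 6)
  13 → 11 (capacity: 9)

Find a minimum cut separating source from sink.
Min cut value = 15, edges: (3,13), (12,13)

Min cut value: 15
Partition: S = [0, 1, 2, 3, 4, 5, 6, 7, 8, 9, 10, 11, 12], T = [13]
Cut edges: (3,13), (12,13)

By max-flow min-cut theorem, max flow = min cut = 15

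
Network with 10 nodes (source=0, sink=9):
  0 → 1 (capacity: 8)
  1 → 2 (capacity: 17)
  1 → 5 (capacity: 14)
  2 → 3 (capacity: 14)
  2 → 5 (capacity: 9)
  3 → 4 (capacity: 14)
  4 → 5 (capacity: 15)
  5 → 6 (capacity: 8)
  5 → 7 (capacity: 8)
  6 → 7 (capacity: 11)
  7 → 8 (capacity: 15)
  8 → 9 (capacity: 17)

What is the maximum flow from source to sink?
Maximum flow = 8

Max flow: 8

Flow assignment:
  0 → 1: 8/8
  1 → 5: 8/14
  5 → 7: 8/8
  7 → 8: 8/15
  8 → 9: 8/17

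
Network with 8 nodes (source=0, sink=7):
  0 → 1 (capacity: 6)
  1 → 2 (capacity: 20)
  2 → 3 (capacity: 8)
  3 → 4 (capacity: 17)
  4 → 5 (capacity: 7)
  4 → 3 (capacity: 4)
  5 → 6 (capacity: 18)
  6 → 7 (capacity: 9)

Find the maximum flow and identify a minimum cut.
Max flow = 6, Min cut edges: (0,1)

Maximum flow: 6
Minimum cut: (0,1)
Partition: S = [0], T = [1, 2, 3, 4, 5, 6, 7]

Max-flow min-cut theorem verified: both equal 6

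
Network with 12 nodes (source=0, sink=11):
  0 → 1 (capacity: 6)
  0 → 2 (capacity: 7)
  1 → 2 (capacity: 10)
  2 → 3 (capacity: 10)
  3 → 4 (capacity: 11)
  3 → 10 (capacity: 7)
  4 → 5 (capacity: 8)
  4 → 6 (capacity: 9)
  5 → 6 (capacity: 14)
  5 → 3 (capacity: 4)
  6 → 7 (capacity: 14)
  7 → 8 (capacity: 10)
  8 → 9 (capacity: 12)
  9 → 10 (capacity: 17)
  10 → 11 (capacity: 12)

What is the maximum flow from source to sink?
Maximum flow = 10

Max flow: 10

Flow assignment:
  0 → 1: 6/6
  0 → 2: 4/7
  1 → 2: 6/10
  2 → 3: 10/10
  3 → 4: 3/11
  3 → 10: 7/7
  4 → 5: 3/8
  5 → 6: 3/14
  6 → 7: 3/14
  7 → 8: 3/10
  8 → 9: 3/12
  9 → 10: 3/17
  10 → 11: 10/12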